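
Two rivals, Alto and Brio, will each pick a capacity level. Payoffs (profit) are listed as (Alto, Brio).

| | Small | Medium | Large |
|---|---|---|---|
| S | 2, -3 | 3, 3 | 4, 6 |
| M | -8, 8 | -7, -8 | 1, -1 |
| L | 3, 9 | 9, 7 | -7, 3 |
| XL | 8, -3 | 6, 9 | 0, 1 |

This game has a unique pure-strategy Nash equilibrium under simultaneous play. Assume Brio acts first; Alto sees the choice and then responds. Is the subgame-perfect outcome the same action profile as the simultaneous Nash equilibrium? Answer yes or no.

no

Solve by backward induction (Brio leads).
- Small: BR = XL, leader payoff -3.
- Medium: BR = L, leader payoff 7.
- Large: BR = S, leader payoff 6.
Maximizing over -3, 7, 6, Brio chooses Medium. Subgame-perfect outcome: (L, Medium) with payoffs (9, 7).
Now find the simultaneous Nash equilibrium.
Alto's best replies: Small→XL; Medium→L; Large→S.
Brio's best replies: S→Large; M→Small; L→Small; XL→Medium.
The unique mutual best reply is (S, Large), giving (4, 6).
Sequential outcome (L, Medium) differs from the Nash profile (S, Large).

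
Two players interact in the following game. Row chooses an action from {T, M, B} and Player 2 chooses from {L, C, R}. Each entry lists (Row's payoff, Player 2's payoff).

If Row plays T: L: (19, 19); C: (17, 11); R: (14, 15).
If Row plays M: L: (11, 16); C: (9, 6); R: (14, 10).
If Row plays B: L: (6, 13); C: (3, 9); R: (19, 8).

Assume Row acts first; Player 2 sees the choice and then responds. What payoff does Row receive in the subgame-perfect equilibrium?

Work backward from Player 2's decision.
- T: BR = L, leader payoff 19.
- M: BR = L, leader payoff 11.
- B: BR = L, leader payoff 6.
Among 19, 11, 6, the best is 19 at T. Subgame-perfect outcome: (T, L) with payoffs (19, 19).

19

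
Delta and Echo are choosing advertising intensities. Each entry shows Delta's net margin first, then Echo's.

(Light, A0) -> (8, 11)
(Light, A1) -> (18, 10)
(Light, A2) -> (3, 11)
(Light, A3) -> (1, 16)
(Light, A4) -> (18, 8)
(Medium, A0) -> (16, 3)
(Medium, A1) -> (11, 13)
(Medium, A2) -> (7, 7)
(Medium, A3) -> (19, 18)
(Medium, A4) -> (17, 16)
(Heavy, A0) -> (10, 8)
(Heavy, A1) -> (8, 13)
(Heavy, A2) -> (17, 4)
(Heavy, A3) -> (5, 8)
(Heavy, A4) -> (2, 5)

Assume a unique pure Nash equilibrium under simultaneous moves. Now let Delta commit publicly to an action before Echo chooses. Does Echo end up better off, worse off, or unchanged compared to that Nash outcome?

Solve by backward induction (Delta leads).
- Light: Echo compares 11, 10, 11, 16, 8 and picks A3; Delta would get 1.
- Medium: Echo compares 3, 13, 7, 18, 16 and picks A3; Delta would get 19.
- Heavy: Echo compares 8, 13, 4, 8, 5 and picks A1; Delta would get 8.
Among 1, 19, 8, the best is 19 at Medium. Subgame-perfect outcome: (Medium, A3) with payoffs (19, 18).
For the simultaneous game, intersect best replies.
Delta's best replies: A0→Medium; A1→Light; A2→Heavy; A3→Medium; A4→Light.
Echo's best replies: Light→A3; Medium→A3; Heavy→A1.
The unique mutual best reply is (Medium, A3), giving (19, 18).
Echo earns 18 sequentially versus 18 at the Nash outcome: unchanged.

unchanged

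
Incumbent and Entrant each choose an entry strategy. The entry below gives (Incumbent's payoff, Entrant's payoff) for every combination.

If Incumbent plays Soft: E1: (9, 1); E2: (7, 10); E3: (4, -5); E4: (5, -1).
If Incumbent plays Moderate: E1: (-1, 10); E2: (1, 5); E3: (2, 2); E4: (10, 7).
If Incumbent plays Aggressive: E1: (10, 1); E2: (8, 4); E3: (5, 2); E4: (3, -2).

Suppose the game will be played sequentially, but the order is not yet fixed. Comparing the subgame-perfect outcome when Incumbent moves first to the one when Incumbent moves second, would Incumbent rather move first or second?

second

If Incumbent leads: Entrant's best replies are Soft→E2, Moderate→E1, Aggressive→E2; Incumbent's induced payoffs 7, -1, 8; outcome (Aggressive, E2), payoffs (8, 4).
If Entrant leads: Incumbent's best replies are E1→Aggressive, E2→Aggressive, E3→Aggressive, E4→Moderate; Entrant's induced payoffs 1, 4, 2, 7; outcome (Moderate, E4), payoffs (10, 7).
Incumbent gets 8 moving first and 10 moving second, so Incumbent prefers to move second.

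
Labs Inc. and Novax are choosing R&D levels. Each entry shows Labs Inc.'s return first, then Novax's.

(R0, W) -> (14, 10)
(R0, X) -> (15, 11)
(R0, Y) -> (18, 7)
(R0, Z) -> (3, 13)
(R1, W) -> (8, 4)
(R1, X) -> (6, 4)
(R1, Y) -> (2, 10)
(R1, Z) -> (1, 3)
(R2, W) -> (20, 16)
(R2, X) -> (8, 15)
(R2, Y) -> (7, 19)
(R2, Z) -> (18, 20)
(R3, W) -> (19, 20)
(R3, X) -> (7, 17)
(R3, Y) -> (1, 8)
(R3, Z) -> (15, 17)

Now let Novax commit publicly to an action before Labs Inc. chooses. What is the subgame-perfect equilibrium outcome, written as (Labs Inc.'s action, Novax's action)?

(R2, Z)

Labs Inc. best-responds to each possible Novax move:
- W → Labs Inc. plays R2 (best of 14, 8, 20, 19); Novax gets 16.
- X → Labs Inc. plays R0 (best of 15, 6, 8, 7); Novax gets 11.
- Y → Labs Inc. plays R0 (best of 18, 2, 7, 1); Novax gets 7.
- Z → Labs Inc. plays R2 (best of 3, 1, 18, 15); Novax gets 20.
Among 16, 11, 7, 20, the best is 20 at Z. Subgame-perfect outcome: (R2, Z) with payoffs (18, 20).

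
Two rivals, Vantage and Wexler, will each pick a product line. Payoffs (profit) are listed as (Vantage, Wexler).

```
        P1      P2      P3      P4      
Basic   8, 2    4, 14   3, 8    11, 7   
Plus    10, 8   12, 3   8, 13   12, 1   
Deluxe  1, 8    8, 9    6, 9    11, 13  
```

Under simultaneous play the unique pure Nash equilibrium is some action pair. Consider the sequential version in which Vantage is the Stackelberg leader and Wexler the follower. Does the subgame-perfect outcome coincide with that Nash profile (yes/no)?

no

Wexler best-responds to each possible Vantage move:
- Basic: Wexler compares 2, 14, 8, 7 and picks P2; Vantage would get 4.
- Plus: Wexler compares 8, 3, 13, 1 and picks P3; Vantage would get 8.
- Deluxe: Wexler compares 8, 9, 9, 13 and picks P4; Vantage would get 11.
Vantage's induced payoffs are 4, 8, 11, so Vantage commits to Deluxe. Subgame-perfect outcome: (Deluxe, P4) with payoffs (11, 13).
Under simultaneous play:
Vantage's best replies: P1→Plus; P2→Plus; P3→Plus; P4→Plus.
Wexler's best replies: Basic→P2; Plus→P3; Deluxe→P4.
Only (Plus, P3) has each player best-responding; Nash payoffs (8, 13).
Sequential outcome (Deluxe, P4) differs from the Nash profile (Plus, P3).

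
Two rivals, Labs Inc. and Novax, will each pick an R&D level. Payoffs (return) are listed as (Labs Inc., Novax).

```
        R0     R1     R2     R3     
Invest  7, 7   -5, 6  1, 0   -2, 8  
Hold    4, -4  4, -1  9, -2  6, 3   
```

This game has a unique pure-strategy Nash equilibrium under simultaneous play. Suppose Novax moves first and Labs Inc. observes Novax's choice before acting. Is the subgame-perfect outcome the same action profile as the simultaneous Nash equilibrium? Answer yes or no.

Work backward from Labs Inc.'s decision.
- R0: BR = Invest, leader payoff 7.
- R1: BR = Hold, leader payoff -1.
- R2: BR = Hold, leader payoff -2.
- R3: BR = Hold, leader payoff 3.
Maximizing over 7, -1, -2, 3, Novax chooses R0. Subgame-perfect outcome: (Invest, R0) with payoffs (7, 7).
Under simultaneous play:
Labs Inc.'s best replies: R0→Invest; R1→Hold; R2→Hold; R3→Hold.
Novax's best replies: Invest→R3; Hold→R3.
Only (Hold, R3) has each player best-responding; Nash payoffs (6, 3).
Sequential outcome (Invest, R0) differs from the Nash profile (Hold, R3).

no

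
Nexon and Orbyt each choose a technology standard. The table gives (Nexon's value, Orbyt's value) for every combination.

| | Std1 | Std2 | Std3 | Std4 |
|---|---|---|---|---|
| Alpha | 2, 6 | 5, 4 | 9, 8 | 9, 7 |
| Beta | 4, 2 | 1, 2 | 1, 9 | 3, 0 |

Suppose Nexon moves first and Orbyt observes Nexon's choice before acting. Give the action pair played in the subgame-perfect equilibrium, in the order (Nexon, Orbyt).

Solve by backward induction (Nexon leads).
- Alpha: Orbyt compares 6, 4, 8, 7 and picks Std3; Nexon would get 9.
- Beta: Orbyt compares 2, 2, 9, 0 and picks Std3; Nexon would get 1.
Maximizing over 9, 1, Nexon chooses Alpha. Subgame-perfect outcome: (Alpha, Std3) with payoffs (9, 8).

(Alpha, Std3)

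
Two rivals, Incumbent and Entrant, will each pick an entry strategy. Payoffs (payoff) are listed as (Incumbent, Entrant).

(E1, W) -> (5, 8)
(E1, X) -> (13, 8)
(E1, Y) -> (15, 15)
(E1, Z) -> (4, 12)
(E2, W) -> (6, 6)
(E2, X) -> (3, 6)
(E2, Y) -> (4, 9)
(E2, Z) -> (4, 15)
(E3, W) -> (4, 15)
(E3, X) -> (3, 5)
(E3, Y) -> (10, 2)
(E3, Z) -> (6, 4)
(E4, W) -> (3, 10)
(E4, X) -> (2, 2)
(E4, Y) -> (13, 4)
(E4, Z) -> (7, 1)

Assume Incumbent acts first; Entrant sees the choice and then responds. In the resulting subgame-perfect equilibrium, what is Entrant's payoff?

15

Entrant best-responds to each possible Incumbent move:
- E1 → Entrant plays Y (best of 8, 8, 15, 12); Incumbent gets 15.
- E2 → Entrant plays Z (best of 6, 6, 9, 15); Incumbent gets 4.
- E3 → Entrant plays W (best of 15, 5, 2, 4); Incumbent gets 4.
- E4 → Entrant plays W (best of 10, 2, 4, 1); Incumbent gets 3.
Among 15, 4, 4, 3, the best is 15 at E1. Subgame-perfect outcome: (E1, Y) with payoffs (15, 15).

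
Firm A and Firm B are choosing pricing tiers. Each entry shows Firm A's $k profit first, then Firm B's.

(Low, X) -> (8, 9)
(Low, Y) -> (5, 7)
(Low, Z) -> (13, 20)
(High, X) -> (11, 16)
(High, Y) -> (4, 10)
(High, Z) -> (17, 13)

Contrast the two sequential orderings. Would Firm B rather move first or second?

second

If Firm A leads: Firm B's best replies are Low→Z, High→X; Firm A's induced payoffs 13, 11; outcome (Low, Z), payoffs (13, 20).
If Firm B leads: Firm A's best replies are X→High, Y→Low, Z→High; Firm B's induced payoffs 16, 7, 13; outcome (High, X), payoffs (11, 16).
Firm B gets 16 moving first and 20 moving second, so Firm B prefers to move second.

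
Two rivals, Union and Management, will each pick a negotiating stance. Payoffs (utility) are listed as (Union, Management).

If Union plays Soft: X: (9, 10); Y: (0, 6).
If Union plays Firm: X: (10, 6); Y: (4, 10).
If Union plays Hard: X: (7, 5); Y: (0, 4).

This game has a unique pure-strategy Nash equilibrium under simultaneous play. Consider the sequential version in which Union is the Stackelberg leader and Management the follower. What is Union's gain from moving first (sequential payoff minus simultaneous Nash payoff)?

Management best-responds to each possible Union move:
- Soft → Management plays X (best of 10, 6); Union gets 9.
- Firm → Management plays Y (best of 6, 10); Union gets 4.
- Hard → Management plays X (best of 5, 4); Union gets 7.
Maximizing over 9, 4, 7, Union chooses Soft. Subgame-perfect outcome: (Soft, X) with payoffs (9, 10).
Now find the simultaneous Nash equilibrium.
Union's best replies: X→Firm; Y→Firm.
Management's best replies: Soft→X; Firm→Y; Hard→X.
Only (Firm, Y) has each player best-responding; Nash payoffs (4, 10).
Union's commitment gain: 9 − 4 = 5.

5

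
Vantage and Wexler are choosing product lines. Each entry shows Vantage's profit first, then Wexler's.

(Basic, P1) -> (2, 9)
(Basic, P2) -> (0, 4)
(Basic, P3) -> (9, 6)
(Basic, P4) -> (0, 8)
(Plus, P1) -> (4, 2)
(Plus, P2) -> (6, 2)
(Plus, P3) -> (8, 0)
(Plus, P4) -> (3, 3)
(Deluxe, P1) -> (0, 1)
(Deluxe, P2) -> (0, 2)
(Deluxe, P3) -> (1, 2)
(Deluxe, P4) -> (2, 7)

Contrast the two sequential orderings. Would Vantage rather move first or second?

second

If Vantage leads: Wexler's best replies are Basic→P1, Plus→P4, Deluxe→P4; Vantage's induced payoffs 2, 3, 2; outcome (Plus, P4), payoffs (3, 3).
If Wexler leads: Vantage's best replies are P1→Plus, P2→Plus, P3→Basic, P4→Plus; Wexler's induced payoffs 2, 2, 6, 3; outcome (Basic, P3), payoffs (9, 6).
Vantage gets 3 moving first and 9 moving second, so Vantage prefers to move second.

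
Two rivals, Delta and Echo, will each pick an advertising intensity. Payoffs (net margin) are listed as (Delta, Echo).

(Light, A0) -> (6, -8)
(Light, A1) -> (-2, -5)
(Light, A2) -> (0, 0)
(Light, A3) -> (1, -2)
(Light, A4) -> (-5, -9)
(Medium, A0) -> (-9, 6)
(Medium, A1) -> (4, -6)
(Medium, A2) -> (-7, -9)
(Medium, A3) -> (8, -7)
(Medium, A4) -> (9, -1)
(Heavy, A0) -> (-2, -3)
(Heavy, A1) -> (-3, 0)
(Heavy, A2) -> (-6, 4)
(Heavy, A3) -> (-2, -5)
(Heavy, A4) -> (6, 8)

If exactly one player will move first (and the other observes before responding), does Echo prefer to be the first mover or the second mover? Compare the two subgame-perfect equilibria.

If Delta leads: Echo's best replies are Light→A2, Medium→A0, Heavy→A4; Delta's induced payoffs 0, -9, 6; outcome (Heavy, A4), payoffs (6, 8).
If Echo leads: Delta's best replies are A0→Light, A1→Medium, A2→Light, A3→Medium, A4→Medium; Echo's induced payoffs -8, -6, 0, -7, -1; outcome (Light, A2), payoffs (0, 0).
Echo gets 0 moving first and 8 moving second, so Echo prefers to move second.

second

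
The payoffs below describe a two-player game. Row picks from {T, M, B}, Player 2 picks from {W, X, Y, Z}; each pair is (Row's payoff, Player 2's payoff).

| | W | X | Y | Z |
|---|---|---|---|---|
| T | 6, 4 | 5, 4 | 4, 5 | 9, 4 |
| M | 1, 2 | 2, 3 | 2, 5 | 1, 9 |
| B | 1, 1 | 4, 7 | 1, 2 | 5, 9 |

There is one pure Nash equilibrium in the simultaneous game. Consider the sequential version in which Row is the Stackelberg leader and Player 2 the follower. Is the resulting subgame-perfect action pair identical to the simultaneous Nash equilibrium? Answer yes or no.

Backward induction with Row moving first.
- T: Player 2 compares 4, 4, 5, 4 and picks Y; Row would get 4.
- M: Player 2 compares 2, 3, 5, 9 and picks Z; Row would get 1.
- B: Player 2 compares 1, 7, 2, 9 and picks Z; Row would get 5.
Maximizing over 4, 1, 5, Row chooses B. Subgame-perfect outcome: (B, Z) with payoffs (5, 9).
Now find the simultaneous Nash equilibrium.
Row's best replies: W→T; X→T; Y→T; Z→T.
Player 2's best replies: T→Y; M→Z; B→Z.
Only (T, Y) has each player best-responding; Nash payoffs (4, 5).
Sequential outcome (B, Z) differs from the Nash profile (T, Y).

no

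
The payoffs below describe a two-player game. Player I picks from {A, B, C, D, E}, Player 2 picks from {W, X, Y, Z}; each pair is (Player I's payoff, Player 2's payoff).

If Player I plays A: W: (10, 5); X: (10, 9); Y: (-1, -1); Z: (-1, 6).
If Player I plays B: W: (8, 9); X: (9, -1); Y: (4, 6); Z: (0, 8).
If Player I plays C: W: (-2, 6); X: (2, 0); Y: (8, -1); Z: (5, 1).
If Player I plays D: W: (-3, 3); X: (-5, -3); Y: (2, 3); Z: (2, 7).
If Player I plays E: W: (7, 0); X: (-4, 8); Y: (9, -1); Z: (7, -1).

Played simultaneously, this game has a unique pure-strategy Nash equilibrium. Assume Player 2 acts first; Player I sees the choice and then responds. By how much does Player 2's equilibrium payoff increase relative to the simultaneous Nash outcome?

Work backward from Player I's decision.
- W: Player I compares 10, 8, -2, -3, 7 and picks A; Player 2 would get 5.
- X: Player I compares 10, 9, 2, -5, -4 and picks A; Player 2 would get 9.
- Y: Player I compares -1, 4, 8, 2, 9 and picks E; Player 2 would get -1.
- Z: Player I compares -1, 0, 5, 2, 7 and picks E; Player 2 would get -1.
Among 5, 9, -1, -1, the best is 9 at X. Subgame-perfect outcome: (A, X) with payoffs (10, 9).
Under simultaneous play:
Player I's best replies: W→A; X→A; Y→E; Z→E.
Player 2's best replies: A→X; B→W; C→W; D→Z; E→X.
The unique mutual best reply is (A, X), giving (10, 9).
Player 2's commitment gain: 9 − 9 = 0.

0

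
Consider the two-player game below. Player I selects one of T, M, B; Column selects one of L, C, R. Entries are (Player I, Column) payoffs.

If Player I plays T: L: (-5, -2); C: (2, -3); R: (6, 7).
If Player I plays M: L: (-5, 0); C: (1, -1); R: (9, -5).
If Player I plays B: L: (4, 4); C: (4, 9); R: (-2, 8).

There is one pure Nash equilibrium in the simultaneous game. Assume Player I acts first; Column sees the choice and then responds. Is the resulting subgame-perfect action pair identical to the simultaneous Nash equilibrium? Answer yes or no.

Backward induction with Player I moving first.
- T → Column plays R (best of -2, -3, 7); Player I gets 6.
- M → Column plays L (best of 0, -1, -5); Player I gets -5.
- B → Column plays C (best of 4, 9, 8); Player I gets 4.
Maximizing over 6, -5, 4, Player I chooses T. Subgame-perfect outcome: (T, R) with payoffs (6, 7).
Now find the simultaneous Nash equilibrium.
Player I's best replies: L→B; C→B; R→M.
Column's best replies: T→R; M→L; B→C.
Only (B, C) has each player best-responding; Nash payoffs (4, 9).
Sequential outcome (T, R) differs from the Nash profile (B, C).

no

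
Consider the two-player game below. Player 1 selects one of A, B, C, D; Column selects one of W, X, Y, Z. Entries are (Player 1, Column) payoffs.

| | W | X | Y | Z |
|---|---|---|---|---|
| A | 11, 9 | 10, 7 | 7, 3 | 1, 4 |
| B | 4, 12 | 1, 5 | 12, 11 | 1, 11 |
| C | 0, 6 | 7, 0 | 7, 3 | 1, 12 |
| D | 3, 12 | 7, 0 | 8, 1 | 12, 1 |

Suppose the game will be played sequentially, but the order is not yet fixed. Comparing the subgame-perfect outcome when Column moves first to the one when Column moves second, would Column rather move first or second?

first

If Player 1 leads: Column's best replies are A→W, B→W, C→Z, D→W; Player 1's induced payoffs 11, 4, 1, 3; outcome (A, W), payoffs (11, 9).
If Column leads: Player 1's best replies are W→A, X→A, Y→B, Z→D; Column's induced payoffs 9, 7, 11, 1; outcome (B, Y), payoffs (12, 11).
Column gets 11 moving first and 9 moving second, so Column prefers to move first.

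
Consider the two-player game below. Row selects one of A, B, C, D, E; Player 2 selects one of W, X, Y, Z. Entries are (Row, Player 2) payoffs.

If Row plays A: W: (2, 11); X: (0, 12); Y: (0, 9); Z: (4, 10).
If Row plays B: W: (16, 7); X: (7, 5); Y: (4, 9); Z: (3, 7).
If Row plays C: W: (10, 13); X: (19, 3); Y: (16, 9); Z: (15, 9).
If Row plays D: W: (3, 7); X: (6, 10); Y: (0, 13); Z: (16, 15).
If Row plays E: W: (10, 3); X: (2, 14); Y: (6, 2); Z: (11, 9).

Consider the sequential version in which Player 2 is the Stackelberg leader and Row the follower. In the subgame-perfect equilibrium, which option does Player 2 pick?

Z

Solve by backward induction (Player 2 leads).
- W → Row plays B (best of 2, 16, 10, 3, 10); Player 2 gets 7.
- X → Row plays C (best of 0, 7, 19, 6, 2); Player 2 gets 3.
- Y → Row plays C (best of 0, 4, 16, 0, 6); Player 2 gets 9.
- Z → Row plays D (best of 4, 3, 15, 16, 11); Player 2 gets 15.
Maximizing over 7, 3, 9, 15, Player 2 chooses Z. Subgame-perfect outcome: (D, Z) with payoffs (16, 15).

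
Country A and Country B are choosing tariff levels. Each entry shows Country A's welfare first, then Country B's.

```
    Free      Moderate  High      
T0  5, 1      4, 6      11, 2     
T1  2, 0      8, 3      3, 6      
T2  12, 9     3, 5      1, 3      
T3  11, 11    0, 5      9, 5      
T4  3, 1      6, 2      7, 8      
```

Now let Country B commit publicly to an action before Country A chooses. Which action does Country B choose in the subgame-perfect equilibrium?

Country A best-responds to each possible Country B move:
- Free: Country A compares 5, 2, 12, 11, 3 and picks T2; Country B would get 9.
- Moderate: Country A compares 4, 8, 3, 0, 6 and picks T1; Country B would get 3.
- High: Country A compares 11, 3, 1, 9, 7 and picks T0; Country B would get 2.
Maximizing over 9, 3, 2, Country B chooses Free. Subgame-perfect outcome: (T2, Free) with payoffs (12, 9).

Free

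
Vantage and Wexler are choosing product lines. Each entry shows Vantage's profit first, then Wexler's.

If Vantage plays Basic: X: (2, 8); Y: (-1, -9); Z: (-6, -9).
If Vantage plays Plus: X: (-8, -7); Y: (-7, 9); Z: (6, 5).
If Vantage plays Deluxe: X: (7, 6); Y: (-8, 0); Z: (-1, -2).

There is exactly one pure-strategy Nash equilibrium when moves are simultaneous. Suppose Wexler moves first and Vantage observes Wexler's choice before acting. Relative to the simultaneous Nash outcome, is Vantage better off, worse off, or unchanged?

unchanged

Backward induction with Wexler moving first.
- X: Vantage compares 2, -8, 7 and picks Deluxe; Wexler would get 6.
- Y: Vantage compares -1, -7, -8 and picks Basic; Wexler would get -9.
- Z: Vantage compares -6, 6, -1 and picks Plus; Wexler would get 5.
Among 6, -9, 5, the best is 6 at X. Subgame-perfect outcome: (Deluxe, X) with payoffs (7, 6).
For the simultaneous game, intersect best replies.
Vantage's best replies: X→Deluxe; Y→Basic; Z→Plus.
Wexler's best replies: Basic→X; Plus→Y; Deluxe→X.
Only (Deluxe, X) has each player best-responding; Nash payoffs (7, 6).
Vantage earns 7 sequentially versus 7 at the Nash outcome: unchanged.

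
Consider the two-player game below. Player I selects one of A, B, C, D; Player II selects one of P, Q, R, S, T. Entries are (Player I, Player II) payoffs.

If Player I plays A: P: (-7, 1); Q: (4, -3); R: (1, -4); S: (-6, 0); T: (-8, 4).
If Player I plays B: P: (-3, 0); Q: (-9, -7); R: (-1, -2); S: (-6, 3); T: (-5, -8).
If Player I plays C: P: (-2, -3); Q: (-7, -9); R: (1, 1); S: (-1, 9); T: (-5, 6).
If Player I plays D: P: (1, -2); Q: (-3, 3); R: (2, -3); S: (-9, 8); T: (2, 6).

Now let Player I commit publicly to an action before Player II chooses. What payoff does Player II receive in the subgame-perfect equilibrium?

Player II best-responds to each possible Player I move:
- A: Player II compares 1, -3, -4, 0, 4 and picks T; Player I would get -8.
- B: Player II compares 0, -7, -2, 3, -8 and picks S; Player I would get -6.
- C: Player II compares -3, -9, 1, 9, 6 and picks S; Player I would get -1.
- D: Player II compares -2, 3, -3, 8, 6 and picks S; Player I would get -9.
Among -8, -6, -1, -9, the best is -1 at C. Subgame-perfect outcome: (C, S) with payoffs (-1, 9).

9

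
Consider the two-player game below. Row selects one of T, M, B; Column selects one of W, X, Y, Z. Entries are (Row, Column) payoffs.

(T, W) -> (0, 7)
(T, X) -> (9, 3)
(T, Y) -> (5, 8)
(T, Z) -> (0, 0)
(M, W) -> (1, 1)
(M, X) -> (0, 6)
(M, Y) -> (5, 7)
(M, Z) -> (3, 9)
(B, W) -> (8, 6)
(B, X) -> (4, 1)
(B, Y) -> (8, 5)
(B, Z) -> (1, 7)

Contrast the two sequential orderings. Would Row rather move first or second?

If Row leads: Column's best replies are T→Y, M→Z, B→Z; Row's induced payoffs 5, 3, 1; outcome (T, Y), payoffs (5, 8).
If Column leads: Row's best replies are W→B, X→T, Y→B, Z→M; Column's induced payoffs 6, 3, 5, 9; outcome (M, Z), payoffs (3, 9).
Row gets 5 moving first and 3 moving second, so Row prefers to move first.

first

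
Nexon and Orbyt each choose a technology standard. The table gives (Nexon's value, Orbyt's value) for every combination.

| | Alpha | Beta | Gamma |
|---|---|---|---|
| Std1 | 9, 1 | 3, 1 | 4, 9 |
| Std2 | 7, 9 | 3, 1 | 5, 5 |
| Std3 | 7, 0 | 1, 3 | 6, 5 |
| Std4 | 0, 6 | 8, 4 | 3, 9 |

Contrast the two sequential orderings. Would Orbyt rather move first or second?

second

If Nexon leads: Orbyt's best replies are Std1→Gamma, Std2→Alpha, Std3→Gamma, Std4→Gamma; Nexon's induced payoffs 4, 7, 6, 3; outcome (Std2, Alpha), payoffs (7, 9).
If Orbyt leads: Nexon's best replies are Alpha→Std1, Beta→Std4, Gamma→Std3; Orbyt's induced payoffs 1, 4, 5; outcome (Std3, Gamma), payoffs (6, 5).
Orbyt gets 5 moving first and 9 moving second, so Orbyt prefers to move second.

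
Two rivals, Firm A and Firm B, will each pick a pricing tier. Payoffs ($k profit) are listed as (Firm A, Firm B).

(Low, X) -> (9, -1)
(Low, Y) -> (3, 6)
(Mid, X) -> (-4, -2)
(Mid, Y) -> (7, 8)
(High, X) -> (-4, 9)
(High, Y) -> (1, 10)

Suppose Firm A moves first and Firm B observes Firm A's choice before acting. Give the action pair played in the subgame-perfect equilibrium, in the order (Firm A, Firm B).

(Mid, Y)

Work backward from Firm B's decision.
- Low → Firm B plays Y (best of -1, 6); Firm A gets 3.
- Mid → Firm B plays Y (best of -2, 8); Firm A gets 7.
- High → Firm B plays Y (best of 9, 10); Firm A gets 1.
Maximizing over 3, 7, 1, Firm A chooses Mid. Subgame-perfect outcome: (Mid, Y) with payoffs (7, 8).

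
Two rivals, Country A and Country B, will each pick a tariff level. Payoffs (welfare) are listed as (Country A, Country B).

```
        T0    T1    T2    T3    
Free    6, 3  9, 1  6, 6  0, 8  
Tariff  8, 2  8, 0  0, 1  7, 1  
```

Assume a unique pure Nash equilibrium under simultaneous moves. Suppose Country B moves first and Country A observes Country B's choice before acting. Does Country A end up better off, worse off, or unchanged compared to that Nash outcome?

Solve by backward induction (Country B leads).
- T0: BR = Tariff, leader payoff 2.
- T1: BR = Free, leader payoff 1.
- T2: BR = Free, leader payoff 6.
- T3: BR = Tariff, leader payoff 1.
Among 2, 1, 6, 1, the best is 6 at T2. Subgame-perfect outcome: (Free, T2) with payoffs (6, 6).
Now find the simultaneous Nash equilibrium.
Country A's best replies: T0→Tariff; T1→Free; T2→Free; T3→Tariff.
Country B's best replies: Free→T3; Tariff→T0.
Only (Tariff, T0) has each player best-responding; Nash payoffs (8, 2).
Country A earns 6 sequentially versus 8 at the Nash outcome: worse off.

worse off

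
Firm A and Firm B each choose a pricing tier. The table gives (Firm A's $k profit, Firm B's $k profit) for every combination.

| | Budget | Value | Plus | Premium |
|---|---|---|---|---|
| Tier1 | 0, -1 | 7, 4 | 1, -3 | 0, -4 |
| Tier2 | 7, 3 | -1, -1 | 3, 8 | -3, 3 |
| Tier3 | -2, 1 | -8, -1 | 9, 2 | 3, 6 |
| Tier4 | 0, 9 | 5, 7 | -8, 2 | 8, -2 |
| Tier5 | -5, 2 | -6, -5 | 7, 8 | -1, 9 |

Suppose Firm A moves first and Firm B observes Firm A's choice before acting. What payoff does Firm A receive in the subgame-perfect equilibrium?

7

Backward induction with Firm A moving first.
- Tier1 → Firm B plays Value (best of -1, 4, -3, -4); Firm A gets 7.
- Tier2 → Firm B plays Plus (best of 3, -1, 8, 3); Firm A gets 3.
- Tier3 → Firm B plays Premium (best of 1, -1, 2, 6); Firm A gets 3.
- Tier4 → Firm B plays Budget (best of 9, 7, 2, -2); Firm A gets 0.
- Tier5 → Firm B plays Premium (best of 2, -5, 8, 9); Firm A gets -1.
Among 7, 3, 3, 0, -1, the best is 7 at Tier1. Subgame-perfect outcome: (Tier1, Value) with payoffs (7, 4).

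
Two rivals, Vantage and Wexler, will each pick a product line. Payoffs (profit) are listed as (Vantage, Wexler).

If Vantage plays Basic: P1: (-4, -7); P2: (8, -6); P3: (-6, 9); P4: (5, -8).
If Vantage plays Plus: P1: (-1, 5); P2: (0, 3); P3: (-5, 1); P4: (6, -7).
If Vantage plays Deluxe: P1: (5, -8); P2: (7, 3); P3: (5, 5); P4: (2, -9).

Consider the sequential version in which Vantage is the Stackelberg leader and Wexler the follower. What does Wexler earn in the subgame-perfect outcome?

5

Solve by backward induction (Vantage leads).
- Basic: Wexler compares -7, -6, 9, -8 and picks P3; Vantage would get -6.
- Plus: Wexler compares 5, 3, 1, -7 and picks P1; Vantage would get -1.
- Deluxe: Wexler compares -8, 3, 5, -9 and picks P3; Vantage would get 5.
Vantage's induced payoffs are -6, -1, 5, so Vantage commits to Deluxe. Subgame-perfect outcome: (Deluxe, P3) with payoffs (5, 5).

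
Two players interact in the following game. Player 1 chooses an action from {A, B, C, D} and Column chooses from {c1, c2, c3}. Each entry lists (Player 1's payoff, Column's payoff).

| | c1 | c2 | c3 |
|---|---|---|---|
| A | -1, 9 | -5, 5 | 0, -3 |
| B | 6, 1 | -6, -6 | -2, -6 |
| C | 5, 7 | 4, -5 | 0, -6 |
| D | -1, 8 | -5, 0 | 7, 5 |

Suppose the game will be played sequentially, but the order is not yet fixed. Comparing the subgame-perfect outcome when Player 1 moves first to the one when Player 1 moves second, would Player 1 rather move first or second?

second

If Player 1 leads: Column's best replies are A→c1, B→c1, C→c1, D→c1; Player 1's induced payoffs -1, 6, 5, -1; outcome (B, c1), payoffs (6, 1).
If Column leads: Player 1's best replies are c1→B, c2→C, c3→D; Column's induced payoffs 1, -5, 5; outcome (D, c3), payoffs (7, 5).
Player 1 gets 6 moving first and 7 moving second, so Player 1 prefers to move second.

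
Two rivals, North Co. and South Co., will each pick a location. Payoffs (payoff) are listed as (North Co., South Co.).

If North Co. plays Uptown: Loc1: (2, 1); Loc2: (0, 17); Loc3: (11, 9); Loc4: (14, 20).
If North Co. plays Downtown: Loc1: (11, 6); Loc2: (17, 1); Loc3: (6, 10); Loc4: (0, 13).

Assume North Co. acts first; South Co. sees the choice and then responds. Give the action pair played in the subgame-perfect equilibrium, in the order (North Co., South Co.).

(Uptown, Loc4)

Backward induction with North Co. moving first.
- Uptown: South Co. compares 1, 17, 9, 20 and picks Loc4; North Co. would get 14.
- Downtown: South Co. compares 6, 1, 10, 13 and picks Loc4; North Co. would get 0.
Among 14, 0, the best is 14 at Uptown. Subgame-perfect outcome: (Uptown, Loc4) with payoffs (14, 20).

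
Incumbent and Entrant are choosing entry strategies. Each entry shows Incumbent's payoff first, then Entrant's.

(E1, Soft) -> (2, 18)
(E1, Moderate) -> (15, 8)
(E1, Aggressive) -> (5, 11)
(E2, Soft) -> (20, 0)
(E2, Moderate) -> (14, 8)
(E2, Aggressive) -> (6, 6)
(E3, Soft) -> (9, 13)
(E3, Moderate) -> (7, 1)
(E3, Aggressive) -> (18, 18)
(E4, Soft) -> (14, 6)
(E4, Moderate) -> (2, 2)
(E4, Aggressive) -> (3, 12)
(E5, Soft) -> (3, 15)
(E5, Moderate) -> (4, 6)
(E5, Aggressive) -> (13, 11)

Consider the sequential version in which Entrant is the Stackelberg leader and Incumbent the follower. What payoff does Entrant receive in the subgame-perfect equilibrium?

18

Solve by backward induction (Entrant leads).
- Soft: Incumbent compares 2, 20, 9, 14, 3 and picks E2; Entrant would get 0.
- Moderate: Incumbent compares 15, 14, 7, 2, 4 and picks E1; Entrant would get 8.
- Aggressive: Incumbent compares 5, 6, 18, 3, 13 and picks E3; Entrant would get 18.
Entrant's induced payoffs are 0, 8, 18, so Entrant commits to Aggressive. Subgame-perfect outcome: (E3, Aggressive) with payoffs (18, 18).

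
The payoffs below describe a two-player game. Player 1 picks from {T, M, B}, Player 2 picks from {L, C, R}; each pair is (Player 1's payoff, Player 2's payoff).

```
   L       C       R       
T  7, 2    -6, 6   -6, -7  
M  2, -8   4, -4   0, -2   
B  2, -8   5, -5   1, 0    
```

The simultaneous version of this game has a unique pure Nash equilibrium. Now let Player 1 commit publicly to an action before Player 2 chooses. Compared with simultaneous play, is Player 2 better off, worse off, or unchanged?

unchanged

Work backward from Player 2's decision.
- T → Player 2 plays C (best of 2, 6, -7); Player 1 gets -6.
- M → Player 2 plays R (best of -8, -4, -2); Player 1 gets 0.
- B → Player 2 plays R (best of -8, -5, 0); Player 1 gets 1.
Among -6, 0, 1, the best is 1 at B. Subgame-perfect outcome: (B, R) with payoffs (1, 0).
Under simultaneous play:
Player 1's best replies: L→T; C→B; R→B.
Player 2's best replies: T→C; M→R; B→R.
Only (B, R) has each player best-responding; Nash payoffs (1, 0).
Player 2 earns 0 sequentially versus 0 at the Nash outcome: unchanged.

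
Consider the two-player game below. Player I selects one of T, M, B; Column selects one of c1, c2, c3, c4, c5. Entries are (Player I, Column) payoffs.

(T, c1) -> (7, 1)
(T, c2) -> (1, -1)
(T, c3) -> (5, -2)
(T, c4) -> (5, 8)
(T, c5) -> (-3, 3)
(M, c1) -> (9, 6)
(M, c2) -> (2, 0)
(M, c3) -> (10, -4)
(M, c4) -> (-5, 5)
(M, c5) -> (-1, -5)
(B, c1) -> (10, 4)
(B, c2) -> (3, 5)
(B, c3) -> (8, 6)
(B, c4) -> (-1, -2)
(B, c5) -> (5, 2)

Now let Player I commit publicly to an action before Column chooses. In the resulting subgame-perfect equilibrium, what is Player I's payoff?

9

Backward induction with Player I moving first.
- T: BR = c4, leader payoff 5.
- M: BR = c1, leader payoff 9.
- B: BR = c3, leader payoff 8.
Player I's induced payoffs are 5, 9, 8, so Player I commits to M. Subgame-perfect outcome: (M, c1) with payoffs (9, 6).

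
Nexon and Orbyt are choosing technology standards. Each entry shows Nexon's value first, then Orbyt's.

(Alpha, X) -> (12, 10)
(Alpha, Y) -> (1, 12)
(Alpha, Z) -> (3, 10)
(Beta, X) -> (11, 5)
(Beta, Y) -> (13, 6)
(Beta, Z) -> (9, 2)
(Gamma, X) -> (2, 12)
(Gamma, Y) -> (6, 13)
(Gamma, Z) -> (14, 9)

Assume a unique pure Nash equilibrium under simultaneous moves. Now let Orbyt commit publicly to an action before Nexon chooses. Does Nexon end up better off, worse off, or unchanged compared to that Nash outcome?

worse off

Work backward from Nexon's decision.
- X → Nexon plays Alpha (best of 12, 11, 2); Orbyt gets 10.
- Y → Nexon plays Beta (best of 1, 13, 6); Orbyt gets 6.
- Z → Nexon plays Gamma (best of 3, 9, 14); Orbyt gets 9.
Maximizing over 10, 6, 9, Orbyt chooses X. Subgame-perfect outcome: (Alpha, X) with payoffs (12, 10).
For the simultaneous game, intersect best replies.
Nexon's best replies: X→Alpha; Y→Beta; Z→Gamma.
Orbyt's best replies: Alpha→Y; Beta→Y; Gamma→Y.
Only (Beta, Y) has each player best-responding; Nash payoffs (13, 6).
Nexon earns 12 sequentially versus 13 at the Nash outcome: worse off.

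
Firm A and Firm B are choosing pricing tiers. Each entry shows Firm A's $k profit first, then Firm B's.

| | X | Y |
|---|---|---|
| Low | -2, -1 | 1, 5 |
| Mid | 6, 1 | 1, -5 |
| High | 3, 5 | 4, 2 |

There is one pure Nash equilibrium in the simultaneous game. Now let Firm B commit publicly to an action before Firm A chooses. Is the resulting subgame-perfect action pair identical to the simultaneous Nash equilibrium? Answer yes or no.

no

Firm A best-responds to each possible Firm B move:
- X: Firm A compares -2, 6, 3 and picks Mid; Firm B would get 1.
- Y: Firm A compares 1, 1, 4 and picks High; Firm B would get 2.
Maximizing over 1, 2, Firm B chooses Y. Subgame-perfect outcome: (High, Y) with payoffs (4, 2).
Under simultaneous play:
Firm A's best replies: X→Mid; Y→High.
Firm B's best replies: Low→Y; Mid→X; High→X.
The unique mutual best reply is (Mid, X), giving (6, 1).
Sequential outcome (High, Y) differs from the Nash profile (Mid, X).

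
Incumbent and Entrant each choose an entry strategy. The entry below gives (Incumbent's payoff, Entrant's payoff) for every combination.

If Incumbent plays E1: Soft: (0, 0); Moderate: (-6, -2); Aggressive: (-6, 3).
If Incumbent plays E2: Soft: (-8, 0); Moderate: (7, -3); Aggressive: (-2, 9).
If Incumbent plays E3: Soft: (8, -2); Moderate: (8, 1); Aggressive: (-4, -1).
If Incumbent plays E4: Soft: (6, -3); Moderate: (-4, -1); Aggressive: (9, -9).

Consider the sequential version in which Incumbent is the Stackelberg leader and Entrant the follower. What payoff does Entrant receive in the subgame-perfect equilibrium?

Work backward from Entrant's decision.
- E1 → Entrant plays Aggressive (best of 0, -2, 3); Incumbent gets -6.
- E2 → Entrant plays Aggressive (best of 0, -3, 9); Incumbent gets -2.
- E3 → Entrant plays Moderate (best of -2, 1, -1); Incumbent gets 8.
- E4 → Entrant plays Moderate (best of -3, -1, -9); Incumbent gets -4.
Maximizing over -6, -2, 8, -4, Incumbent chooses E3. Subgame-perfect outcome: (E3, Moderate) with payoffs (8, 1).

1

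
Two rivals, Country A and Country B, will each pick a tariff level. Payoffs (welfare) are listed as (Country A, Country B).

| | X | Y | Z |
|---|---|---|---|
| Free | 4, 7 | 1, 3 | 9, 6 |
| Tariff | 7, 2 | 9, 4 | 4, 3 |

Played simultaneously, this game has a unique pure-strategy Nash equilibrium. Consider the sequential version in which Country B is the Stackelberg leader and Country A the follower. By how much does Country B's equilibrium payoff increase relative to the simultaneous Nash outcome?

Work backward from Country A's decision.
- X: Country A compares 4, 7 and picks Tariff; Country B would get 2.
- Y: Country A compares 1, 9 and picks Tariff; Country B would get 4.
- Z: Country A compares 9, 4 and picks Free; Country B would get 6.
Country B's induced payoffs are 2, 4, 6, so Country B commits to Z. Subgame-perfect outcome: (Free, Z) with payoffs (9, 6).
Under simultaneous play:
Country A's best replies: X→Tariff; Y→Tariff; Z→Free.
Country B's best replies: Free→X; Tariff→Y.
The unique mutual best reply is (Tariff, Y), giving (9, 4).
Country B's commitment gain: 6 − 4 = 2.

2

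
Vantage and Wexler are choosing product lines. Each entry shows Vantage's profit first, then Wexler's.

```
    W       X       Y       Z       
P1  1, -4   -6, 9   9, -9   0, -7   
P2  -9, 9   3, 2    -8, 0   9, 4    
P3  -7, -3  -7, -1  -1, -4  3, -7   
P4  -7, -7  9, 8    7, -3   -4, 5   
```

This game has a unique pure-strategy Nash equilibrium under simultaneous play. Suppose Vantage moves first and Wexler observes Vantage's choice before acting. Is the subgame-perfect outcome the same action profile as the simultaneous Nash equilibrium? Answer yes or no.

yes

Wexler best-responds to each possible Vantage move:
- P1: Wexler compares -4, 9, -9, -7 and picks X; Vantage would get -6.
- P2: Wexler compares 9, 2, 0, 4 and picks W; Vantage would get -9.
- P3: Wexler compares -3, -1, -4, -7 and picks X; Vantage would get -7.
- P4: Wexler compares -7, 8, -3, 5 and picks X; Vantage would get 9.
Vantage's induced payoffs are -6, -9, -7, 9, so Vantage commits to P4. Subgame-perfect outcome: (P4, X) with payoffs (9, 8).
Under simultaneous play:
Vantage's best replies: W→P1; X→P4; Y→P1; Z→P2.
Wexler's best replies: P1→X; P2→W; P3→X; P4→X.
The unique mutual best reply is (P4, X), giving (9, 8).
Sequential outcome (P4, X) coincides with the Nash profile (P4, X).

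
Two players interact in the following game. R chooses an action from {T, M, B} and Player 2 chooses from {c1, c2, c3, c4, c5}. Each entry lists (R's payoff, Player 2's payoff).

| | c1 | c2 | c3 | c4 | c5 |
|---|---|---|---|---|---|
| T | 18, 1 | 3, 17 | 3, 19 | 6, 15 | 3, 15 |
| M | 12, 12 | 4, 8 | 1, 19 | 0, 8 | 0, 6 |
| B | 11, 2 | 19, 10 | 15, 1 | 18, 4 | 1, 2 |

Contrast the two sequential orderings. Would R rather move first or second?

first

If R leads: Player 2's best replies are T→c3, M→c3, B→c2; R's induced payoffs 3, 1, 19; outcome (B, c2), payoffs (19, 10).
If Player 2 leads: R's best replies are c1→T, c2→B, c3→B, c4→B, c5→T; Player 2's induced payoffs 1, 10, 1, 4, 15; outcome (T, c5), payoffs (3, 15).
R gets 19 moving first and 3 moving second, so R prefers to move first.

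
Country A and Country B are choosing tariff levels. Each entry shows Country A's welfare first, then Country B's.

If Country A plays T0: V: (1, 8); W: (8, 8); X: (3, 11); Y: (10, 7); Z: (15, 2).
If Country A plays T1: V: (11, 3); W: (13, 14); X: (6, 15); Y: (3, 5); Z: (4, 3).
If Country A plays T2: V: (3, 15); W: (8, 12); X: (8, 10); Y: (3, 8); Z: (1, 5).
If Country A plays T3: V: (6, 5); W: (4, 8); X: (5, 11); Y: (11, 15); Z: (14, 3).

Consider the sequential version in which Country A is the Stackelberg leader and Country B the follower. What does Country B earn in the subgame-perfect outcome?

15

Backward induction with Country A moving first.
- T0: BR = X, leader payoff 3.
- T1: BR = X, leader payoff 6.
- T2: BR = V, leader payoff 3.
- T3: BR = Y, leader payoff 11.
Country A's induced payoffs are 3, 6, 3, 11, so Country A commits to T3. Subgame-perfect outcome: (T3, Y) with payoffs (11, 15).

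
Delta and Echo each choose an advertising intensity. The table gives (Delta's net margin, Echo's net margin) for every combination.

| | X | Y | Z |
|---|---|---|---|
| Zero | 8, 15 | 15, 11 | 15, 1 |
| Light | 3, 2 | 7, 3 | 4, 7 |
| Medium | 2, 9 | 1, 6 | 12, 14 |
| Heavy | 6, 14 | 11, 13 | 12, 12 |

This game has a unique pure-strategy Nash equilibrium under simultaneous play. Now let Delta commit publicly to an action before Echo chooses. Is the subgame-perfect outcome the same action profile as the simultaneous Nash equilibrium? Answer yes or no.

Backward induction with Delta moving first.
- Zero: BR = X, leader payoff 8.
- Light: BR = Z, leader payoff 4.
- Medium: BR = Z, leader payoff 12.
- Heavy: BR = X, leader payoff 6.
Among 8, 4, 12, 6, the best is 12 at Medium. Subgame-perfect outcome: (Medium, Z) with payoffs (12, 14).
Now find the simultaneous Nash equilibrium.
Delta's best replies: X→Zero; Y→Zero; Z→Zero.
Echo's best replies: Zero→X; Light→Z; Medium→Z; Heavy→X.
The unique mutual best reply is (Zero, X), giving (8, 15).
Sequential outcome (Medium, Z) differs from the Nash profile (Zero, X).

no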